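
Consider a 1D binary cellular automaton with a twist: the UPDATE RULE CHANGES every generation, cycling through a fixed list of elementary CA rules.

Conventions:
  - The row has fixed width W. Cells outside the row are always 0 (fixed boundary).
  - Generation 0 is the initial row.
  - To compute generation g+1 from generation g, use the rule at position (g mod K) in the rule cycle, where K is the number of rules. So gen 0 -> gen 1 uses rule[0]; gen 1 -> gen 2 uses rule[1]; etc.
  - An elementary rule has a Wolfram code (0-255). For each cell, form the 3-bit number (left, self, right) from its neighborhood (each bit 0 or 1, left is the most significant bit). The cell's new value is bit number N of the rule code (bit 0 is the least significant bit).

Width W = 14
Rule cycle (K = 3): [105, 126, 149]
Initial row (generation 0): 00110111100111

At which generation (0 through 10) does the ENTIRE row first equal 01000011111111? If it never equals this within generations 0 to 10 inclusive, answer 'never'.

Gen 0: 00110111100111
Gen 1 (rule 105): 10111100100101
Gen 2 (rule 126): 11100111111111
Gen 3 (rule 149): 01010011111110
Gen 4 (rule 105): 00100010000010
Gen 5 (rule 126): 01110111000111
Gen 6 (rule 149): 00100010110010
Gen 7 (rule 105): 10001001110000
Gen 8 (rule 126): 11011111011000
Gen 9 (rule 149): 00001110000111
Gen 10 (rule 105): 11101010110101

Answer: never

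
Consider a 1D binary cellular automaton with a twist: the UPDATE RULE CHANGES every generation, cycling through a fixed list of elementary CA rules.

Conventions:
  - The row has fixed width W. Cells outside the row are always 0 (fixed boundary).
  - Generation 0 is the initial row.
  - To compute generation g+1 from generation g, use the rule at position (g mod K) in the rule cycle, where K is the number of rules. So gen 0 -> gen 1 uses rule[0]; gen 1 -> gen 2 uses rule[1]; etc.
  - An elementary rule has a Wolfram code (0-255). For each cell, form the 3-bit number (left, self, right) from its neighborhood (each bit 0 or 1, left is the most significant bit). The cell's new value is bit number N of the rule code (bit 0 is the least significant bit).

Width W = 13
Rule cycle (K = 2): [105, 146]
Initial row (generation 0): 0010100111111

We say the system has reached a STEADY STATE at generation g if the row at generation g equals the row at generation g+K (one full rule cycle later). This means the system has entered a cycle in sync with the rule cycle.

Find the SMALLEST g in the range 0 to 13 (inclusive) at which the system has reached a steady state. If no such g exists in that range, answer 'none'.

Answer: none

Derivation:
Gen 0: 0010100111111
Gen 1 (rule 105): 1001000100001
Gen 2 (rule 146): 0110101010010
Gen 3 (rule 105): 0111010100000
Gen 4 (rule 146): 1010000010000
Gen 5 (rule 105): 0100111000111
Gen 6 (rule 146): 1011010101010
Gen 7 (rule 105): 0111101010100
Gen 8 (rule 146): 1011000000010
Gen 9 (rule 105): 0111011111000
Gen 10 (rule 146): 1010001110100
Gen 11 (rule 105): 0100101011001
Gen 12 (rule 146): 1011000000110
Gen 13 (rule 105): 0111011110110
Gen 14 (rule 146): 1010001100001
Gen 15 (rule 105): 0100101101100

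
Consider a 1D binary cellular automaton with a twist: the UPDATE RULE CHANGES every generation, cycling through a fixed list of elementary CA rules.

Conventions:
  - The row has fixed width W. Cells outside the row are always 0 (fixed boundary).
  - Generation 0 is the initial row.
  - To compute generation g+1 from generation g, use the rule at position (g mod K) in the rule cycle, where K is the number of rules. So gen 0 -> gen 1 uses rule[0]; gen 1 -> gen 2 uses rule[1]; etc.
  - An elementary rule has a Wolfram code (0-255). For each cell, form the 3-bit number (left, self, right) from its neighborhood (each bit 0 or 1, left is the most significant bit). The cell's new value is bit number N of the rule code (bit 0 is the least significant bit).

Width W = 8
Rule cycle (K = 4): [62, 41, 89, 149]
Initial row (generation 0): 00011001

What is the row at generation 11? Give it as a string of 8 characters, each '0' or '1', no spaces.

Answer: 00110111

Derivation:
Gen 0: 00011001
Gen 1 (rule 62): 00110111
Gen 2 (rule 41): 10101100
Gen 3 (rule 89): 00001111
Gen 4 (rule 149): 11100110
Gen 5 (rule 62): 10011101
Gen 6 (rule 41): 00010010
Gen 7 (rule 89): 11001001
Gen 8 (rule 149): 00101101
Gen 9 (rule 62): 01111011
Gen 10 (rule 41): 01000110
Gen 11 (rule 89): 00110111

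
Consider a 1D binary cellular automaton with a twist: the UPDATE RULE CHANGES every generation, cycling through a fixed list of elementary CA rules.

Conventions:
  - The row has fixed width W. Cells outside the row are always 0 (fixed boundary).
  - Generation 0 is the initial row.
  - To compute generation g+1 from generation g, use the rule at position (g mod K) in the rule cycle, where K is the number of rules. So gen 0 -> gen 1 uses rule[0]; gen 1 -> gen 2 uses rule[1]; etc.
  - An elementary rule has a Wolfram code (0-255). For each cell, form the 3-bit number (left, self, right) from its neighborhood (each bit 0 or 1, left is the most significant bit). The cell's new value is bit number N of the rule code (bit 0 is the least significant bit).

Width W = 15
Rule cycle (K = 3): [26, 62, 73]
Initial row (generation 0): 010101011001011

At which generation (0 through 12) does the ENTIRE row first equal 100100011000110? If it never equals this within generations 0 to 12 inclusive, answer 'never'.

Gen 0: 010101011001011
Gen 1 (rule 26): 100000010110010
Gen 2 (rule 62): 110000111101111
Gen 3 (rule 73): 110110100101001
Gen 4 (rule 26): 100100011000110
Gen 5 (rule 62): 111110110101101
Gen 6 (rule 73): 100010110001100
Gen 7 (rule 26): 010100101011010
Gen 8 (rule 62): 111111111110111
Gen 9 (rule 73): 100000000010101
Gen 10 (rule 26): 010000000100000
Gen 11 (rule 62): 111000001110000
Gen 12 (rule 73): 101011101010111

Answer: 4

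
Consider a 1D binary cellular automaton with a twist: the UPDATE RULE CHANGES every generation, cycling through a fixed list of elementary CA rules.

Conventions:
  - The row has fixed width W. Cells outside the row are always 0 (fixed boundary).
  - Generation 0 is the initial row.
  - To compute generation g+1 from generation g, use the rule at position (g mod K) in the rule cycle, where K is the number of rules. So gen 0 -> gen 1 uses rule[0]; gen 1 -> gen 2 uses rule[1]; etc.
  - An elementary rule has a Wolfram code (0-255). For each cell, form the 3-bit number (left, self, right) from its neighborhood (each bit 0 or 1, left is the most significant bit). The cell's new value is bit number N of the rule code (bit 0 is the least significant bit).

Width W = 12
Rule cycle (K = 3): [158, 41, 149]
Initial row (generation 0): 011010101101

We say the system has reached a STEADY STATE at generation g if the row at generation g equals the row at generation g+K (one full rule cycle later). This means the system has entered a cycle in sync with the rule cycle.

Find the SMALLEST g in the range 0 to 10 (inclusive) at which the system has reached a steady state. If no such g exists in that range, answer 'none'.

Gen 0: 011010101101
Gen 1 (rule 158): 110010101001
Gen 2 (rule 41): 100001010000
Gen 3 (rule 149): 111101011111
Gen 4 (rule 158): 111001011110
Gen 5 (rule 41): 100000110000
Gen 6 (rule 149): 111110001111
Gen 7 (rule 158): 111101011110
Gen 8 (rule 41): 100010110000
Gen 9 (rule 149): 111010001111
Gen 10 (rule 158): 110011011110
Gen 11 (rule 41): 100010110000
Gen 12 (rule 149): 111010001111
Gen 13 (rule 158): 110011011110

Answer: 8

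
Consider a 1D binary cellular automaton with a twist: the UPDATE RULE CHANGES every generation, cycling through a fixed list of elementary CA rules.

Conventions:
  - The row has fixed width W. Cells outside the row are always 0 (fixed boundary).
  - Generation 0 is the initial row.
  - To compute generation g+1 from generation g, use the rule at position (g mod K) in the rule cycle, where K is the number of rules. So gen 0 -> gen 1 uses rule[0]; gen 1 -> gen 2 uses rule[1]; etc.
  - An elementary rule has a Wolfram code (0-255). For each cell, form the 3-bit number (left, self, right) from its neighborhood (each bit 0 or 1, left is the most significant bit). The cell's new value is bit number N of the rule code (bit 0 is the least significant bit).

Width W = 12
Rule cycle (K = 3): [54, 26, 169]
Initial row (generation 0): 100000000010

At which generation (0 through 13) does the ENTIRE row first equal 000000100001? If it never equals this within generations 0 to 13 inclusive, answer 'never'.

Gen 0: 100000000010
Gen 1 (rule 54): 110000000111
Gen 2 (rule 26): 101000001100
Gen 3 (rule 169): 010011101001
Gen 4 (rule 54): 111100011111
Gen 5 (rule 26): 100010110000
Gen 6 (rule 169): 001001100111
Gen 7 (rule 54): 011110011000
Gen 8 (rule 26): 110001110100
Gen 9 (rule 169): 100101101001
Gen 10 (rule 54): 111110011111
Gen 11 (rule 26): 100001110000
Gen 12 (rule 169): 001101100111
Gen 13 (rule 54): 010010011000

Answer: never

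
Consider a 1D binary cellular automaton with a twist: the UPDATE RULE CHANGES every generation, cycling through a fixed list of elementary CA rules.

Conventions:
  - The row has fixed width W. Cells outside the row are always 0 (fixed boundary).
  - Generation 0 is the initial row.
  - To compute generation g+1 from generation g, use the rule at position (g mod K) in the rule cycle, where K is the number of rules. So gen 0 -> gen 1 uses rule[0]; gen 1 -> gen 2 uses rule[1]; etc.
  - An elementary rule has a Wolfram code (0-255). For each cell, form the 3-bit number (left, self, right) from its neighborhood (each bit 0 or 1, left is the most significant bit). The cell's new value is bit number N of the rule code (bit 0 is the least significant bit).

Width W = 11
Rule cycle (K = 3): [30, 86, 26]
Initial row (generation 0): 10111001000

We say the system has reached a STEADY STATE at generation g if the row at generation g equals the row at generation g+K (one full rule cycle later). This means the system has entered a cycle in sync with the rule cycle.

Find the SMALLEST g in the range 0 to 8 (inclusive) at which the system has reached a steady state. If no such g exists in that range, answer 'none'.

Answer: none

Derivation:
Gen 0: 10111001000
Gen 1 (rule 30): 10100111100
Gen 2 (rule 86): 10111000110
Gen 3 (rule 26): 00100101101
Gen 4 (rule 30): 01111101001
Gen 5 (rule 86): 10000101111
Gen 6 (rule 26): 01001001000
Gen 7 (rule 30): 11111111100
Gen 8 (rule 86): 00000000110
Gen 9 (rule 26): 00000001101
Gen 10 (rule 30): 00000011001
Gen 11 (rule 86): 00000101111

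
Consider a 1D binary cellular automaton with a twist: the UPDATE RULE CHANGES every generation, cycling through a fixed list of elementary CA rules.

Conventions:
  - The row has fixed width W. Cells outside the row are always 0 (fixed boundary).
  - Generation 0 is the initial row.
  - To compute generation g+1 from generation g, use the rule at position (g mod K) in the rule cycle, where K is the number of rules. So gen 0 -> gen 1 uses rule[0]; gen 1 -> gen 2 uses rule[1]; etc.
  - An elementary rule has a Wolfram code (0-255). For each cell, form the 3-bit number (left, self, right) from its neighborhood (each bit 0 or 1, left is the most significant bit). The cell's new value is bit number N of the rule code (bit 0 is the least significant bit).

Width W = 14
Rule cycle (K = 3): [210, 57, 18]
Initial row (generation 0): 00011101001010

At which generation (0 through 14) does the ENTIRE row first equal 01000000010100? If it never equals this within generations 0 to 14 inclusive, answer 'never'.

Answer: 7

Derivation:
Gen 0: 00011101001010
Gen 1 (rule 210): 00101100110001
Gen 2 (rule 57): 10011010101100
Gen 3 (rule 18): 01100000000010
Gen 4 (rule 210): 10110000000101
Gen 5 (rule 57): 01101111110010
Gen 6 (rule 18): 10000000001101
Gen 7 (rule 210): 01000000010100
Gen 8 (rule 57): 00111111001011
Gen 9 (rule 18): 01000000110000
Gen 10 (rule 210): 10100001011000
Gen 11 (rule 57): 01011100110111
Gen 12 (rule 18): 10000011000000
Gen 13 (rule 210): 01000101100000
Gen 14 (rule 57): 00110011011111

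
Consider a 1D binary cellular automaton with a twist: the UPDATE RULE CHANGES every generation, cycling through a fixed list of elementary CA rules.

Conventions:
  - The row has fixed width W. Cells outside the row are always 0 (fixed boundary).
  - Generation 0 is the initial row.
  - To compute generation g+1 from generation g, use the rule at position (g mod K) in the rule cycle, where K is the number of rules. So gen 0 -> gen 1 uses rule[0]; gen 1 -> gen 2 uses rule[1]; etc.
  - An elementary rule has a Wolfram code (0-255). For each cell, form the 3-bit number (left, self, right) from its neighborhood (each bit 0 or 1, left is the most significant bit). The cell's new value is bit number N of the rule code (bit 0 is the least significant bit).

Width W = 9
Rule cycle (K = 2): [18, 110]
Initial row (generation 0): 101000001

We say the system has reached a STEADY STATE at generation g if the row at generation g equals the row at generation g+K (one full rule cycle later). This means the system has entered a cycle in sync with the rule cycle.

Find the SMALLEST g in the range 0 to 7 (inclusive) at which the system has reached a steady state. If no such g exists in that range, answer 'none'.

Gen 0: 101000001
Gen 1 (rule 18): 000100010
Gen 2 (rule 110): 001100110
Gen 3 (rule 18): 010011001
Gen 4 (rule 110): 110111011
Gen 5 (rule 18): 000000000
Gen 6 (rule 110): 000000000
Gen 7 (rule 18): 000000000
Gen 8 (rule 110): 000000000
Gen 9 (rule 18): 000000000

Answer: 5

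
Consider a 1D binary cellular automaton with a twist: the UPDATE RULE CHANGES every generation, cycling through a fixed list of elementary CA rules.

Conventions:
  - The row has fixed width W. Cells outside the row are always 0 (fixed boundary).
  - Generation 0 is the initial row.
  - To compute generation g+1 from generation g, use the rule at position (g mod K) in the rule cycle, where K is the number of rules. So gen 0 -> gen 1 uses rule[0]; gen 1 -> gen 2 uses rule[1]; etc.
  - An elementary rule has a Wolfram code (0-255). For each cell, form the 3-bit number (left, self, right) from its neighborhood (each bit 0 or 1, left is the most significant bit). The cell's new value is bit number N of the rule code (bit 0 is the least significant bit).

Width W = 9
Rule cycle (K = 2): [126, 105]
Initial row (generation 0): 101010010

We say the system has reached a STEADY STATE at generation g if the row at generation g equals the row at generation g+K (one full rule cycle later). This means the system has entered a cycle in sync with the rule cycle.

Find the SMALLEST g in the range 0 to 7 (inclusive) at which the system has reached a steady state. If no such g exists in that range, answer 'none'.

Answer: 5

Derivation:
Gen 0: 101010010
Gen 1 (rule 126): 111111111
Gen 2 (rule 105): 100000001
Gen 3 (rule 126): 110000011
Gen 4 (rule 105): 110111011
Gen 5 (rule 126): 111101111
Gen 6 (rule 105): 100111001
Gen 7 (rule 126): 111101111
Gen 8 (rule 105): 100111001
Gen 9 (rule 126): 111101111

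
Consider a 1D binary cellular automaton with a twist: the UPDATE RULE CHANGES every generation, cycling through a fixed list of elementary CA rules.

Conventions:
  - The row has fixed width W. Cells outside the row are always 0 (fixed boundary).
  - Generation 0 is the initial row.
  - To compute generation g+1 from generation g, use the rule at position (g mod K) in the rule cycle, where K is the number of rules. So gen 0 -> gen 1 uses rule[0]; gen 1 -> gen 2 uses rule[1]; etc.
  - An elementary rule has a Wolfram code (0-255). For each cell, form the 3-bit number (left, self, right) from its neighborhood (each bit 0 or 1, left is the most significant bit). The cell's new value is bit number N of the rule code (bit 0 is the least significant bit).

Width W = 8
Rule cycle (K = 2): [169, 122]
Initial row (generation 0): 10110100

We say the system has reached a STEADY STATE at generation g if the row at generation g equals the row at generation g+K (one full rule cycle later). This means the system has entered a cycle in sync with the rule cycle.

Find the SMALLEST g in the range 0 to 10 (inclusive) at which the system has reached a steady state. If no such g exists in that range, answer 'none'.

Gen 0: 10110100
Gen 1 (rule 169): 01101001
Gen 2 (rule 122): 11110110
Gen 3 (rule 169): 11101100
Gen 4 (rule 122): 10111110
Gen 5 (rule 169): 01111100
Gen 6 (rule 122): 11000110
Gen 7 (rule 169): 10010100
Gen 8 (rule 122): 01101010
Gen 9 (rule 169): 01010100
Gen 10 (rule 122): 10101010
Gen 11 (rule 169): 01010100
Gen 12 (rule 122): 10101010

Answer: 9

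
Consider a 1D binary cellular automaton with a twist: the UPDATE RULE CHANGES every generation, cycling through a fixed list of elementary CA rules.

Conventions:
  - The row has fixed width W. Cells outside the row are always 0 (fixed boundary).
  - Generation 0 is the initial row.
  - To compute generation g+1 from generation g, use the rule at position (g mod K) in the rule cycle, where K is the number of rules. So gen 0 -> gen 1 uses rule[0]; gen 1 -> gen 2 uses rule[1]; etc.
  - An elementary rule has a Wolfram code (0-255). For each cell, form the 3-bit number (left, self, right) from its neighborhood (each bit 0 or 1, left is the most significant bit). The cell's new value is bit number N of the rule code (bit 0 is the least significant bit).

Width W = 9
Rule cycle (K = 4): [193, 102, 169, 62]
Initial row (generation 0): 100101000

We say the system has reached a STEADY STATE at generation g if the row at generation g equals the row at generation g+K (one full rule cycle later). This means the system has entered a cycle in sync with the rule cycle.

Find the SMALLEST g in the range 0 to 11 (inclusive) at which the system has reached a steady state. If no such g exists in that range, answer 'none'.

Answer: none

Derivation:
Gen 0: 100101000
Gen 1 (rule 193): 000000011
Gen 2 (rule 102): 000000101
Gen 3 (rule 169): 111110010
Gen 4 (rule 62): 100001111
Gen 5 (rule 193): 001100111
Gen 6 (rule 102): 010101001
Gen 7 (rule 169): 001010000
Gen 8 (rule 62): 011111000
Gen 9 (rule 193): 001111011
Gen 10 (rule 102): 010001101
Gen 11 (rule 169): 000101010
Gen 12 (rule 62): 001111111
Gen 13 (rule 193): 100111111
Gen 14 (rule 102): 101000001
Gen 15 (rule 169): 010011100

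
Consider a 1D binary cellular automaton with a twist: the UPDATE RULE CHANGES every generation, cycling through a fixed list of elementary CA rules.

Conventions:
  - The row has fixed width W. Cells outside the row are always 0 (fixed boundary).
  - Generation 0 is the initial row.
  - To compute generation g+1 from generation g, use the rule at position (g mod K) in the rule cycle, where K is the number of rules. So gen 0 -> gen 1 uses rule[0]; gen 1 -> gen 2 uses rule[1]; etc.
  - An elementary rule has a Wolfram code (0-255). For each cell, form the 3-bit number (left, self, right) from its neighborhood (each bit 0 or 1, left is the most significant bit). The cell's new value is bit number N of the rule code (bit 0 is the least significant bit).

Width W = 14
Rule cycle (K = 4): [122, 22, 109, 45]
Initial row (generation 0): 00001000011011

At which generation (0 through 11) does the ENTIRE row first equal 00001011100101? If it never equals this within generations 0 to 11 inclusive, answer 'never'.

Answer: never

Derivation:
Gen 0: 00001000011011
Gen 1 (rule 122): 00010100111111
Gen 2 (rule 22): 00110111000000
Gen 3 (rule 109): 10111101011111
Gen 4 (rule 45): 11100011110000
Gen 5 (rule 122): 10110110011000
Gen 6 (rule 22): 10000001100100
Gen 7 (rule 109): 10111101100101
Gen 8 (rule 45): 11100011000111
Gen 9 (rule 122): 10110111101101
Gen 10 (rule 22): 10000000000001
Gen 11 (rule 109): 10111111111101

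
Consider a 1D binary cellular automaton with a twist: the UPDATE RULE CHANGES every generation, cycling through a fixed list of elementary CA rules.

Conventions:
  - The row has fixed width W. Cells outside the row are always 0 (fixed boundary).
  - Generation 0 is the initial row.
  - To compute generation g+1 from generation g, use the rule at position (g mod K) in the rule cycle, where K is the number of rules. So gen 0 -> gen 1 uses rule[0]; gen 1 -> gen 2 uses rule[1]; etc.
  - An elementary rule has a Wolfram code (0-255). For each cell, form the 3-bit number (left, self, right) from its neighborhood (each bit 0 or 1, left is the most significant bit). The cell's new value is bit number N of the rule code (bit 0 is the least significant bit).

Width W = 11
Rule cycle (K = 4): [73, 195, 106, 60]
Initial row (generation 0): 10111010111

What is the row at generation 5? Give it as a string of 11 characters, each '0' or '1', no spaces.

Answer: 00000000001

Derivation:
Gen 0: 10111010111
Gen 1 (rule 73): 00101000101
Gen 2 (rule 195): 11000011000
Gen 3 (rule 106): 11000111000
Gen 4 (rule 60): 10100100100
Gen 5 (rule 73): 00000000001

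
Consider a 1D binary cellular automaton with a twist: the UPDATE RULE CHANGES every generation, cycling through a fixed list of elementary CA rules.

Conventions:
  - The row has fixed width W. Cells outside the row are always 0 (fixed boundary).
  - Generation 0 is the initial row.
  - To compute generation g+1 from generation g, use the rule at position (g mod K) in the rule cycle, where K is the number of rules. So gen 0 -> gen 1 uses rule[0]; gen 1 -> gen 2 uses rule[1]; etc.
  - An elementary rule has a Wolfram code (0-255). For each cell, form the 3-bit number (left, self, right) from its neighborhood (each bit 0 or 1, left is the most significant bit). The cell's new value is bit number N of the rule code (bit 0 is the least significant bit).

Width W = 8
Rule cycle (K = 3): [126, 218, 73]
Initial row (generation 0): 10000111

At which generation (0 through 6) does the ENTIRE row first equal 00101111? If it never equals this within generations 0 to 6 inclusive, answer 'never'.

Gen 0: 10000111
Gen 1 (rule 126): 11001101
Gen 2 (rule 218): 11111100
Gen 3 (rule 73): 10000101
Gen 4 (rule 126): 11001111
Gen 5 (rule 218): 11111111
Gen 6 (rule 73): 10000001

Answer: never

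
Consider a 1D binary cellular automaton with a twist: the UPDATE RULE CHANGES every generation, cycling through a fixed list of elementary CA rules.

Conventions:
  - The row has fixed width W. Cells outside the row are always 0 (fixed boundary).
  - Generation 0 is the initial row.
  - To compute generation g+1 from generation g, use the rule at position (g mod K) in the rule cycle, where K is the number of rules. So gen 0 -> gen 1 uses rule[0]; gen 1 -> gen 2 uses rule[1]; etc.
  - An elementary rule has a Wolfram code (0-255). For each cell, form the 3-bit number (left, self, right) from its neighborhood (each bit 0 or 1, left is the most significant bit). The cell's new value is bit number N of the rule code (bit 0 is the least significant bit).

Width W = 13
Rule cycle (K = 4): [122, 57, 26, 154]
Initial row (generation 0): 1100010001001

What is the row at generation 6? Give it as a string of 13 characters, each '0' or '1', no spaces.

Gen 0: 1100010001001
Gen 1 (rule 122): 1110101010110
Gen 2 (rule 57): 1001010101101
Gen 3 (rule 26): 0110000001000
Gen 4 (rule 154): 1101000010100
Gen 5 (rule 122): 1110100101010
Gen 6 (rule 57): 1001010010101

Answer: 1001010010101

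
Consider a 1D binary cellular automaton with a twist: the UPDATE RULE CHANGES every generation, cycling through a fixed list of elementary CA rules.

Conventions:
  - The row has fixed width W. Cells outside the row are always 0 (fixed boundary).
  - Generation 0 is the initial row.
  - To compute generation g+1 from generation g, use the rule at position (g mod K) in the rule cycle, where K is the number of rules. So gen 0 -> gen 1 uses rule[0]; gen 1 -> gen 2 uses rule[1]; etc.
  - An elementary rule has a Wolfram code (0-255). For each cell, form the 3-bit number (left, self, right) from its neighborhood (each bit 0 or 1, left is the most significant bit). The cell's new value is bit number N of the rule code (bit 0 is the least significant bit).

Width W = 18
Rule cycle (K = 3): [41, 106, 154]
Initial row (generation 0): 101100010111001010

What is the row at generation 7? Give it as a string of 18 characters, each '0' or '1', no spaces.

Gen 0: 101100010111001010
Gen 1 (rule 41): 011001001100000100
Gen 2 (rule 106): 111010011100001000
Gen 3 (rule 154): 110001111010010100
Gen 4 (rule 41): 100101000100001001
Gen 5 (rule 106): 001010001000010010
Gen 6 (rule 154): 010001010100101101
Gen 7 (rule 41): 000100101000011010

Answer: 000100101000011010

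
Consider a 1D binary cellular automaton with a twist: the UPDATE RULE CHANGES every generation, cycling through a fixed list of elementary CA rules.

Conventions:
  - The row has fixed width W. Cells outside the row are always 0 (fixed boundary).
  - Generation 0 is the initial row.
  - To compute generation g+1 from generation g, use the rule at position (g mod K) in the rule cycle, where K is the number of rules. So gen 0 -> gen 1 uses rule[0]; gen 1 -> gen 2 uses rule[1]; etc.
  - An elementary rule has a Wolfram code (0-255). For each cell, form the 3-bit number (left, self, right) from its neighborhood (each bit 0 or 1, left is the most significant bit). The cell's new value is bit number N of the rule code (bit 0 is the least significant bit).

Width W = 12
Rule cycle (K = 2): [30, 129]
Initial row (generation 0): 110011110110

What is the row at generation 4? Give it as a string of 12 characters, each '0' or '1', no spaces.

Gen 0: 110011110110
Gen 1 (rule 30): 101110000101
Gen 2 (rule 129): 000100110000
Gen 3 (rule 30): 001111101000
Gen 4 (rule 129): 100111000011

Answer: 100111000011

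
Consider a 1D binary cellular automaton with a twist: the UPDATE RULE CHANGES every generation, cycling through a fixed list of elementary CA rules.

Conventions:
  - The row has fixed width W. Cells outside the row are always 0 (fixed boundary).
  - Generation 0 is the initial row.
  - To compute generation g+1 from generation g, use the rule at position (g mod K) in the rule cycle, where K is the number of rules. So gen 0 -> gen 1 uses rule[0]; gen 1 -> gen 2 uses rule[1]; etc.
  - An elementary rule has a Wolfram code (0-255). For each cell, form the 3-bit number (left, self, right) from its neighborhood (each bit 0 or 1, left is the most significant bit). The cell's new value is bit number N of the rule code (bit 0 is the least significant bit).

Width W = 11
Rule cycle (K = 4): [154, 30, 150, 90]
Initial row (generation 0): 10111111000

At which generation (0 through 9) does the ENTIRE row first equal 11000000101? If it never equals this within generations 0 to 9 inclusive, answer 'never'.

Gen 0: 10111111000
Gen 1 (rule 154): 00111110100
Gen 2 (rule 30): 01100000110
Gen 3 (rule 150): 10010001001
Gen 4 (rule 90): 01101010110
Gen 5 (rule 154): 11000000101
Gen 6 (rule 30): 10100001101
Gen 7 (rule 150): 10110010001
Gen 8 (rule 90): 00111101010
Gen 9 (rule 154): 01111000001

Answer: 5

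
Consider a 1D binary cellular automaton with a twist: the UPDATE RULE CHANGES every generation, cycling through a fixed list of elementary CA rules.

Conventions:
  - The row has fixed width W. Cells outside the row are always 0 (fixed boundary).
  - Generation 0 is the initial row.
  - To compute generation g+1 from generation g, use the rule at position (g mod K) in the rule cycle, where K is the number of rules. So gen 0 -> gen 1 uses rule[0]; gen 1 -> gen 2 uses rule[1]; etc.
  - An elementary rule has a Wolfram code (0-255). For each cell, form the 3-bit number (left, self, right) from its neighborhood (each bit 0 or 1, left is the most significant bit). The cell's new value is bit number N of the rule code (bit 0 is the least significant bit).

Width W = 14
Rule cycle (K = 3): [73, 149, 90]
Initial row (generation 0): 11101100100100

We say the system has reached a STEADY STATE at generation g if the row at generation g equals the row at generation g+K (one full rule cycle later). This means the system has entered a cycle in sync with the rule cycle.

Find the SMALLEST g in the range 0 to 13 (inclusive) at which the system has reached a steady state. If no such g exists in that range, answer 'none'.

Gen 0: 11101100100100
Gen 1 (rule 73): 10101100000001
Gen 2 (rule 149): 10100011111101
Gen 3 (rule 90): 00010110000100
Gen 4 (rule 73): 11000110110001
Gen 5 (rule 149): 00110000001101
Gen 6 (rule 90): 01111000011100
Gen 7 (rule 73): 01001011010101
Gen 8 (rule 149): 01101000010101
Gen 9 (rule 90): 11100100100000
Gen 10 (rule 73): 10100000001111
Gen 11 (rule 149): 10111111100110
Gen 12 (rule 90): 00100000111111
Gen 13 (rule 73): 10001110100001
Gen 14 (rule 149): 11100100111101
Gen 15 (rule 90): 10111011100100
Gen 16 (rule 73): 00101010100001

Answer: none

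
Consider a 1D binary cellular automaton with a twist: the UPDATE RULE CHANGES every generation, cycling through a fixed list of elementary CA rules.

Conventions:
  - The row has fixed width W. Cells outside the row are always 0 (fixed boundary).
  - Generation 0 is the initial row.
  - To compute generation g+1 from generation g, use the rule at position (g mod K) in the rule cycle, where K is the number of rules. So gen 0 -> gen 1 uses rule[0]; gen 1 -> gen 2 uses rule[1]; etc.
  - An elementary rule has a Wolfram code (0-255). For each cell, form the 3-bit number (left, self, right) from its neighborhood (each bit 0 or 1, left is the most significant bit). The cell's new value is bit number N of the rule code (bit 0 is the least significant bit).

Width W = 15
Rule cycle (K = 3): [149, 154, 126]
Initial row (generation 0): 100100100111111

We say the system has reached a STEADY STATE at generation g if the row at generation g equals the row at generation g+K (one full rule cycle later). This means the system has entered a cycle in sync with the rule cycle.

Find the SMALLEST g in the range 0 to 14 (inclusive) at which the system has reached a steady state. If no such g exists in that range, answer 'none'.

Gen 0: 100100100111111
Gen 1 (rule 149): 110110110011110
Gen 2 (rule 154): 100100101111101
Gen 3 (rule 126): 111111111000111
Gen 4 (rule 149): 011111110110010
Gen 5 (rule 154): 111111100101101
Gen 6 (rule 126): 100000111111111
Gen 7 (rule 149): 111110011111110
Gen 8 (rule 154): 111101111111101
Gen 9 (rule 126): 100111000000111
Gen 10 (rule 149): 110010111110010
Gen 11 (rule 154): 101100111101101
Gen 12 (rule 126): 111111100111111
Gen 13 (rule 149): 011111010011110
Gen 14 (rule 154): 111110001111101
Gen 15 (rule 126): 100011011000111
Gen 16 (rule 149): 111000000110010
Gen 17 (rule 154): 110100001101101

Answer: none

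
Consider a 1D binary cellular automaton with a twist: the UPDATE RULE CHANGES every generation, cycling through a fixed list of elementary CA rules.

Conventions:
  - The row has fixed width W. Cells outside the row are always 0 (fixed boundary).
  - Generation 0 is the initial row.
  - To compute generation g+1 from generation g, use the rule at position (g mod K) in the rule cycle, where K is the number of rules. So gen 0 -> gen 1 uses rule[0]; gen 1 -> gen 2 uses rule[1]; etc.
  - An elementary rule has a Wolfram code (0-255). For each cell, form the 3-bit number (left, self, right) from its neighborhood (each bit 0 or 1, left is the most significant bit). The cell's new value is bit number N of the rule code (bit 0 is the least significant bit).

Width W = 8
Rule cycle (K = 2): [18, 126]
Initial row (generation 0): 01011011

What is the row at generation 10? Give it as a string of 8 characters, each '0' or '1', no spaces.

Gen 0: 01011011
Gen 1 (rule 18): 10000000
Gen 2 (rule 126): 11000000
Gen 3 (rule 18): 00100000
Gen 4 (rule 126): 01110000
Gen 5 (rule 18): 10001000
Gen 6 (rule 126): 11011100
Gen 7 (rule 18): 00000010
Gen 8 (rule 126): 00000111
Gen 9 (rule 18): 00001000
Gen 10 (rule 126): 00011100

Answer: 00011100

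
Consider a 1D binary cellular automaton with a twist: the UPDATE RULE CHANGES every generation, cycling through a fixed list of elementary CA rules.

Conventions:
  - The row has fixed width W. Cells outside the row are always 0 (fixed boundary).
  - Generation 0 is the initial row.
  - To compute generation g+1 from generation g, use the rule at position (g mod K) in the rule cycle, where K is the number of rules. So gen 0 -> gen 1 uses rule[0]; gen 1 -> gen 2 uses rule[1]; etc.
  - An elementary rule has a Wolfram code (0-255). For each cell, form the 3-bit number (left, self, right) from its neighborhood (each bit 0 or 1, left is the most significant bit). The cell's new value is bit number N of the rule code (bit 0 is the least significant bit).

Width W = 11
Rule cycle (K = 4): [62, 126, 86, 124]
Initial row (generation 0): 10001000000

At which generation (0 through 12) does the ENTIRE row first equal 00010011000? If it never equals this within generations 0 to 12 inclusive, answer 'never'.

Answer: 3

Derivation:
Gen 0: 10001000000
Gen 1 (rule 62): 11011100000
Gen 2 (rule 126): 11110110000
Gen 3 (rule 86): 00010011000
Gen 4 (rule 124): 00011011100
Gen 5 (rule 62): 00110110010
Gen 6 (rule 126): 01111111111
Gen 7 (rule 86): 10000000001
Gen 8 (rule 124): 11000000001
Gen 9 (rule 62): 10100000011
Gen 10 (rule 126): 11110000111
Gen 11 (rule 86): 00011001001
Gen 12 (rule 124): 00011101101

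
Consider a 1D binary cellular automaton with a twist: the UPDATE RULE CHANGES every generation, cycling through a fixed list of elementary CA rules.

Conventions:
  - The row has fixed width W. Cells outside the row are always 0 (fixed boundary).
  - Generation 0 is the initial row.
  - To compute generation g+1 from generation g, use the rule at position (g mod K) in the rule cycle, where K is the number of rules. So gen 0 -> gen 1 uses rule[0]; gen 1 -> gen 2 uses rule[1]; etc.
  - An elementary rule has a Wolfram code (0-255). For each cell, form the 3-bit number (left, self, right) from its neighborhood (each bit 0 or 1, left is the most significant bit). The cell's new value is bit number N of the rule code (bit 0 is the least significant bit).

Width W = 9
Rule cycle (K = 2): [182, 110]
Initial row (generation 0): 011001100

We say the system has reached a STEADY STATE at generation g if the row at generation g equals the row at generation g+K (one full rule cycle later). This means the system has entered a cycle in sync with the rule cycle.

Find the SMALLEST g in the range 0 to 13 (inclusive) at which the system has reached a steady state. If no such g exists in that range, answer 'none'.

Answer: none

Derivation:
Gen 0: 011001100
Gen 1 (rule 182): 100110010
Gen 2 (rule 110): 101110110
Gen 3 (rule 182): 110101001
Gen 4 (rule 110): 111111011
Gen 5 (rule 182): 011110100
Gen 6 (rule 110): 110011100
Gen 7 (rule 182): 001101010
Gen 8 (rule 110): 011111110
Gen 9 (rule 182): 101111101
Gen 10 (rule 110): 111000111
Gen 11 (rule 182): 010101010
Gen 12 (rule 110): 111111110
Gen 13 (rule 182): 011111101
Gen 14 (rule 110): 110000111
Gen 15 (rule 182): 001001010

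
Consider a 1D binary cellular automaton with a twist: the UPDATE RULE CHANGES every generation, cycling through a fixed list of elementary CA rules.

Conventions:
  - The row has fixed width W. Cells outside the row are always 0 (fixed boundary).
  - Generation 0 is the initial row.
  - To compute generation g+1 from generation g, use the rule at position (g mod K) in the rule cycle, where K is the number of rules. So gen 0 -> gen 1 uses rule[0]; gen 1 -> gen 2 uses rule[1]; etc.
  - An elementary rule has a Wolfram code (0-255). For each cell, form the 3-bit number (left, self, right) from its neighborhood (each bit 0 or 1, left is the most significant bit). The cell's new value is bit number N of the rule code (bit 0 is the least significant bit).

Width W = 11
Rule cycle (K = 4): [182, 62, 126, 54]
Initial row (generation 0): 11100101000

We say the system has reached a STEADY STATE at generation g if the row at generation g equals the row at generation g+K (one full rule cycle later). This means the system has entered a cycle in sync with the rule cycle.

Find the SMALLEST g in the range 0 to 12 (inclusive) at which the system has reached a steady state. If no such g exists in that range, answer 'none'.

Gen 0: 11100101000
Gen 1 (rule 182): 01011111100
Gen 2 (rule 62): 11110000010
Gen 3 (rule 126): 10011000111
Gen 4 (rule 54): 11100101000
Gen 5 (rule 182): 01011111100
Gen 6 (rule 62): 11110000010
Gen 7 (rule 126): 10011000111
Gen 8 (rule 54): 11100101000
Gen 9 (rule 182): 01011111100
Gen 10 (rule 62): 11110000010
Gen 11 (rule 126): 10011000111
Gen 12 (rule 54): 11100101000
Gen 13 (rule 182): 01011111100
Gen 14 (rule 62): 11110000010
Gen 15 (rule 126): 10011000111
Gen 16 (rule 54): 11100101000

Answer: 0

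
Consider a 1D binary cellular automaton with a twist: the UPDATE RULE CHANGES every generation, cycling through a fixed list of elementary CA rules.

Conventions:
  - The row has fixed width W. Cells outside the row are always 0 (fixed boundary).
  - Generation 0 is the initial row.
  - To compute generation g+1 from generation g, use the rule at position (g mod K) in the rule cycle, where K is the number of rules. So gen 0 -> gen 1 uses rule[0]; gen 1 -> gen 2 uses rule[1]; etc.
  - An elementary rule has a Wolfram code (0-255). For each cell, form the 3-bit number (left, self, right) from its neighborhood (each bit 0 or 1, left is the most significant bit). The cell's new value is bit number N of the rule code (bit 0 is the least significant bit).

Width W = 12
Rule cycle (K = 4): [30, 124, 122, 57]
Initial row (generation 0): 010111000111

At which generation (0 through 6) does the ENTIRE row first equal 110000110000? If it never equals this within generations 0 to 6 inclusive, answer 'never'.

Answer: never

Derivation:
Gen 0: 010111000111
Gen 1 (rule 30): 110100101100
Gen 2 (rule 124): 111110111110
Gen 3 (rule 122): 100011100011
Gen 4 (rule 57): 011010011010
Gen 5 (rule 30): 110011110011
Gen 6 (rule 124): 111010011011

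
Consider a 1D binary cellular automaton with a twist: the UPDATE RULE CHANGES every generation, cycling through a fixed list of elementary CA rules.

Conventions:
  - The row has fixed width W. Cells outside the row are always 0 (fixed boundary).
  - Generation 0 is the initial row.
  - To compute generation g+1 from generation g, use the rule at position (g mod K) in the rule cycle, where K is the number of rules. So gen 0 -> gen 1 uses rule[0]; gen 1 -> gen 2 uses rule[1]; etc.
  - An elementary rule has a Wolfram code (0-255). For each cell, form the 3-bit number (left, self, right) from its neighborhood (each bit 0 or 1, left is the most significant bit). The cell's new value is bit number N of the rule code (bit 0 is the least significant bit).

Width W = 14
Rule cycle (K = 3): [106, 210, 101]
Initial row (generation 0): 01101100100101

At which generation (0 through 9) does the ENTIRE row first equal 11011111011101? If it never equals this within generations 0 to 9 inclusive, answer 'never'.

Answer: 6

Derivation:
Gen 0: 01101100100101
Gen 1 (rule 106): 11111101001010
Gen 2 (rule 210): 01111100110001
Gen 3 (rule 101): 00000100010101
Gen 4 (rule 106): 00001000101010
Gen 5 (rule 210): 00010101000001
Gen 6 (rule 101): 11011111011101
Gen 7 (rule 106): 11110001110110
Gen 8 (rule 210): 01111010110011
Gen 9 (rule 101): 00001111010001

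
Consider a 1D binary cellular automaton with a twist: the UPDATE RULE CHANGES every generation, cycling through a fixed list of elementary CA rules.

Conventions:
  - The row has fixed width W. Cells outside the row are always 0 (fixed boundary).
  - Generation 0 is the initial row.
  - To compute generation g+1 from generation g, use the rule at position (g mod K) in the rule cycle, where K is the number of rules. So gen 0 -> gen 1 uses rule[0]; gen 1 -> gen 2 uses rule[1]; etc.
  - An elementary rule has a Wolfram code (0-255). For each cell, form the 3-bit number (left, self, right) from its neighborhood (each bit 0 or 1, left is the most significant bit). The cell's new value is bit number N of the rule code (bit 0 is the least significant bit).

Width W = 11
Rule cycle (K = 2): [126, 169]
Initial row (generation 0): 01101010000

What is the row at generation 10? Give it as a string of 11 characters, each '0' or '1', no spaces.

Answer: 01111110110

Derivation:
Gen 0: 01101010000
Gen 1 (rule 126): 11111111000
Gen 2 (rule 169): 11111110011
Gen 3 (rule 126): 10000011111
Gen 4 (rule 169): 00111011110
Gen 5 (rule 126): 01101110011
Gen 6 (rule 169): 01011100010
Gen 7 (rule 126): 11110110111
Gen 8 (rule 169): 11101101110
Gen 9 (rule 126): 10111111011
Gen 10 (rule 169): 01111110110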